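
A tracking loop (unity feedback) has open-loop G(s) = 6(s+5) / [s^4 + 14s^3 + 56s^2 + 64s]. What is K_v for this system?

15/32

Factoring s from the denominator leaves a polynomial with constant term 64, so the system is type 1.
K_v = lim_{s→0} s·G(s) = 6·5 / 64 = 15/32.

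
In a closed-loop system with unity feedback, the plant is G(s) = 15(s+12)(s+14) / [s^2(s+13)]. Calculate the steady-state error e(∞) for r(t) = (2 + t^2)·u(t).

The open loop has two poles at the origin → type 2 system. By superposition:
  • 2: tracked with zero error.
  • t^2: e_ss = 2/K_a with K_a=2520/13 → 13/1260.
Total e_ss = 13/1260.

13/1260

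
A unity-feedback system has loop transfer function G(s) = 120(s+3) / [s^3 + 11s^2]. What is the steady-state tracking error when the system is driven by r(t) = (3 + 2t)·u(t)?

0

Factoring s^2 from the denominator leaves a polynomial with constant term 11, so the system is type 2. Taking each input component in turn:
  • 3: tracked with zero error.
  • 2t: tracked with zero error.
Total e_ss = 0.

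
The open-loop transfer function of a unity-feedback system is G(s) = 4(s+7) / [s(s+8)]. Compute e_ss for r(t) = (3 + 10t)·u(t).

20/7

System type = 1 (one pole at s=0). Taking each input component in turn:
  • 3: tracked with zero error.
  • 10t: e_ss = 10/K_v with K_v=3.5 → 20/7.
Total e_ss = 20/7.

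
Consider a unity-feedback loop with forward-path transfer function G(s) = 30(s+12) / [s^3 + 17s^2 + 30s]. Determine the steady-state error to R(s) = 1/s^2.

Factoring s from the denominator leaves a polynomial with constant term 30, so the system is type 1.
K_v = lim_{s→0} s·G(s) = 30·12 / 30 = 12.
e_ss = 1/K_v = 1/12.

1/12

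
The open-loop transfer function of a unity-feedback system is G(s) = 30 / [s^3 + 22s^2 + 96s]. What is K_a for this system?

The denominator has no term below 96s — 1 pole at s=0, type 1.
K_a = lim_{s→0} s^2·G(s) = 0 (the extra factor of s kills the finite limit).

0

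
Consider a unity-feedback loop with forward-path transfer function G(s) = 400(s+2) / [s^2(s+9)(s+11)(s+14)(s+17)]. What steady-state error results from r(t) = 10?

The open loop has two poles at the origin → type 2 system.
A type-2 system has K_p = ∞, so it tracks a step input with zero steady-state error.

0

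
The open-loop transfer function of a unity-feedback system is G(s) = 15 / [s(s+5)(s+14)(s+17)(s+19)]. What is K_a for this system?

0

The open loop has one pole at the origin → type 1 system.
K_a = lim_{s→0} s^2·G(s) = 0 (the extra factor of s kills the finite limit).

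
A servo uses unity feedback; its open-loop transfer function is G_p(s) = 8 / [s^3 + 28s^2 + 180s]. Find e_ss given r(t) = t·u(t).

The denominator has no term below 180s — 1 pole at s=0, type 1.
K_v = lim_{s→0} s·G_p(s) = 8 / 180 = 2/45.
e_ss = 1/K_v = 1/(2/45) = 22.5.

22.5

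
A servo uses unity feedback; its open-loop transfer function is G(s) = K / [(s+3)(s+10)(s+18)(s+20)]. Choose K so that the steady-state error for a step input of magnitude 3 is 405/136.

80

No free integrators in G(s): this is a type 0 system.
K_p = lim_{s→0} G(s) = K / (3·10·18·20) = (1/10800)·K.
e_ss = 3/(1 + K_p) = 405/136 ⇒ 1 + (1/10800)·K = 136/135 ⇒ K = 80.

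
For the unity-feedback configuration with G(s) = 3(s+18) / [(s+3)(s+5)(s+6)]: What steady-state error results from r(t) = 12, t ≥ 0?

7.5

No free integrators in G(s): this is a type 0 system.
K_p = lim_{s→0} G(s) = 3·18 / (3·5·6) = 0.6.
e_ss = 12/(1 + K_p) = 12/1.6 = 7.5.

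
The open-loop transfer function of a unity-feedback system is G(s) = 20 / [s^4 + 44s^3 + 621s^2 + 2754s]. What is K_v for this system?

The denominator has no term below 2754s — 1 pole at s=0, type 1.
K_v = lim_{s→0} s·G(s) = 20 / 2754 = 10/1377.

10/1377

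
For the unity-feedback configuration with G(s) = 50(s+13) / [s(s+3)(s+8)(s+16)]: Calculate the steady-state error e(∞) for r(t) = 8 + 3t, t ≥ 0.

576/325

The open loop has one pole at the origin → type 1 system. Taking each input component in turn:
  • 8: tracked with zero error.
  • 3t: e_ss = 3/K_v with K_v=325/192 → 576/325.
Total e_ss = 576/325.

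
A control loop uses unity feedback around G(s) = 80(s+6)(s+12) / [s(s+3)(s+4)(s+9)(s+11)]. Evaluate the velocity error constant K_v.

G(s) has one factor of s in the denominator, so the system is type 1.
K_v = lim_{s→0} s·G(s) = 80·6·12 / (3·4·9·11) = 160/33.

160/33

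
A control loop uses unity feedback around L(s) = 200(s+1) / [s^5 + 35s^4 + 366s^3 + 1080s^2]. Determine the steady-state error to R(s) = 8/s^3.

43.2

Factoring s^2 from the denominator leaves a polynomial with constant term 1080, so the system is type 2.
K_a = lim_{s→0} s^2·L(s) = 200·1 / 1080 = 5/27.
r(t) = 4t^2 gives R(s) = 8/s^3.
e_ss = 8/K_a = 8/(5/27) = 43.2.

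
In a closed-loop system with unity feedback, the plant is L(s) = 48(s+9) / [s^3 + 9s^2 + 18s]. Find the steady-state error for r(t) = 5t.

5/24

The denominator has no term below 18s — 1 pole at s=0, type 1.
K_v = lim_{s→0} s·L(s) = 48·9 / 18 = 24.
e_ss = 5/K_v = 5/24.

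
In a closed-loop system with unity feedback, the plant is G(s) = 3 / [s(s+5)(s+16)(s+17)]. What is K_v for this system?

The open loop has one pole at the origin → type 1 system.
K_v = lim_{s→0} s·G(s) = 3 / (5·16·17) = 3/1360.

3/1360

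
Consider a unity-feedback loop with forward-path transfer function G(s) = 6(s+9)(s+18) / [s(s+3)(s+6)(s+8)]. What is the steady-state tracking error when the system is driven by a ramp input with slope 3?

One free integrator in G(s): this is a type 1 system.
K_v = lim_{s→0} s·G(s) = 6·9·18 / (3·6·8) = 6.75.
e_ss = 3/K_v = 3/6.75 = 4/9.

4/9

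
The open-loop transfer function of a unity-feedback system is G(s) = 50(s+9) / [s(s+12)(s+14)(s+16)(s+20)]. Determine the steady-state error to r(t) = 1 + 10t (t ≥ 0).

System type = 1 (one pole at s=0). Taking each input component in turn:
  • 1: tracked with zero error.
  • 10t: e_ss = 10/K_v with K_v=15/1792 → 3584/3.
Total e_ss = 3584/3.

3584/3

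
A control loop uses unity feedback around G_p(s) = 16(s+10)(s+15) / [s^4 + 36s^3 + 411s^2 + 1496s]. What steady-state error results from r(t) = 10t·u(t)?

Factoring s from the denominator leaves a polynomial with constant term 1496, so the system is type 1.
K_v = lim_{s→0} s·G_p(s) = 16·10·15 / 1496 = 300/187.
e_ss = 10/K_v = 10/(300/187) = 187/30.

187/30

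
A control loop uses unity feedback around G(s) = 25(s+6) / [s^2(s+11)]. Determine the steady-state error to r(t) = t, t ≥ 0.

0

The open loop has two poles at the origin → type 2 system.
K_v = ∞ for a type-2 system; e_ss to a ramp is zero.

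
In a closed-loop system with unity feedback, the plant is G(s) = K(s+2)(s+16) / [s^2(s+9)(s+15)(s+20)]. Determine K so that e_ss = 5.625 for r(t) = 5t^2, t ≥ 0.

G(s) has two factors of s in the denominator, so the system is type 2.
K_a = lim_{s→0} s^2·G(s) = K·2·16 / (9·15·20) = (8/675)·K.
e_ss = 10/K_a = 5.625 ⇒ K_a = 16/9 ⇒ K = (16/9)/(8/675) = 150.

150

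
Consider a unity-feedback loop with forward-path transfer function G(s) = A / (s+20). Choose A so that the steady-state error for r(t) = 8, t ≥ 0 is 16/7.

No free integrators in G(s): this is a type 0 system.
K_p = lim_{s→0} G(s) = A / (20) = 0.05·A.
e_ss = 8/(1 + K_p) = 16/7 ⇒ 1 + 0.05·A = 3.5 ⇒ A = 50.

50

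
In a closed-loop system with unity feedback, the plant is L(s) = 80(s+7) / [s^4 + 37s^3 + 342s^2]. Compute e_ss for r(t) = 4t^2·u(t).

171/35

The denominator has no term below 342s^2 — 2 poles at s=0, type 2.
K_a = lim_{s→0} s^2·L(s) = 80·7 / 342 = 280/171.
r(t) = 4t^2 gives R(s) = 8/s^3.
e_ss = 8/K_a = 8/(280/171) = 171/35.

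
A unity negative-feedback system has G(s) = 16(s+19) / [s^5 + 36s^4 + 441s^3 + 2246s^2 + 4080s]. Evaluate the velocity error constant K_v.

The denominator has no term below 4080s — 1 pole at s=0, type 1.
K_v = lim_{s→0} s·G(s) = 16·19 / 4080 = 19/255.

19/255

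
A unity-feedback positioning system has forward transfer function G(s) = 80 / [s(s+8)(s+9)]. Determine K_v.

10/9

The open loop has one pole at the origin → type 1 system.
K_v = lim_{s→0} s·G(s) = 80 / (8·9) = 10/9.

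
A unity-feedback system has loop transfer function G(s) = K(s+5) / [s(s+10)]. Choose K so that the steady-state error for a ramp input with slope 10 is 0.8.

25

The open loop has one pole at the origin → type 1 system.
K_v = lim_{s→0} s·G(s) = K·5 / (10) = 0.5·K.
e_ss = 10/K_v = 0.8 ⇒ K_v = 12.5 ⇒ K = 12.5/0.5 = 25.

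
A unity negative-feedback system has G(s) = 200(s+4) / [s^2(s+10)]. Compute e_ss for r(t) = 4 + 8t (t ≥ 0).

0

G(s) has two factors of s in the denominator, so the system is type 2. Taking each input component in turn:
  • 4: tracked with zero error.
  • 8t: tracked with zero error.
Total e_ss = 0.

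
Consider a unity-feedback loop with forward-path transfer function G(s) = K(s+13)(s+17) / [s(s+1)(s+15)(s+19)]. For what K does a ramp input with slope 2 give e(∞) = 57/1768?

One free integrator in G(s): this is a type 1 system.
K_v = lim_{s→0} s·G(s) = K·13·17 / (1·15·19) = (221/285)·K.
e_ss = 2/K_v = 57/1768 ⇒ K_v = 3536/57 ⇒ K = (3536/57)/(221/285) = 80.

80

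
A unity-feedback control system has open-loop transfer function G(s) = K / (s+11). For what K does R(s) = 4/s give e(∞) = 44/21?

No free integrators in G(s): this is a type 0 system.
K_p = lim_{s→0} G(s) = K / (11) = (1/11)·K.
e_ss = 4/(1 + K_p) = 44/21 ⇒ 1 + (1/11)·K = 21/11 ⇒ K = 10.

10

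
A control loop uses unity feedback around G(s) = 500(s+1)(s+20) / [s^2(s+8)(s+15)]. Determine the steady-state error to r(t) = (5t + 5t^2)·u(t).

0.12

System type = 2 (two poles at s=0). By superposition:
  • 5t: tracked with zero error.
  • 5t^2: e_ss = 10/K_a with K_a=250/3 → 0.12.
Total e_ss = 0.12.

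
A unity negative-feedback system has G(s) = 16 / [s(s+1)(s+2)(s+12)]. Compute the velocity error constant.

2/3

System type = 1 (one pole at s=0).
K_v = lim_{s→0} s·G(s) = 16 / (1·2·12) = 2/3.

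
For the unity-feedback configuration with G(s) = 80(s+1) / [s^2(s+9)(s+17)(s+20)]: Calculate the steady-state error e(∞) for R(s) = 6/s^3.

Two free integrators in G(s): this is a type 2 system.
K_a = lim_{s→0} s^2·G(s) = 80·1 / (9·17·20) = 4/153.
r(t) = 3t^2 gives R(s) = 6/s^3.
e_ss = 6/K_a = 6/(4/153) = 229.5.

229.5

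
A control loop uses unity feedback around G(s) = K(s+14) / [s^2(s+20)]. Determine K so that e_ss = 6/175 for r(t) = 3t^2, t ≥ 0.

G(s) has two factors of s in the denominator, so the system is type 2.
K_a = lim_{s→0} s^2·G(s) = K·14 / (20) = 0.7·K.
e_ss = 6/K_a = 6/175 ⇒ K_a = 175 ⇒ K = 175/0.7 = 250.

250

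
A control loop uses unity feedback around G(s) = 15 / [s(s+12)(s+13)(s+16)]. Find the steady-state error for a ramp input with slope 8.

G(s) has one factor of s in the denominator, so the system is type 1.
K_v = lim_{s→0} s·G(s) = 15 / (12·13·16) = 5/832.
e_ss = 8/K_v = 8/(5/832) = 1331.2.

1331.2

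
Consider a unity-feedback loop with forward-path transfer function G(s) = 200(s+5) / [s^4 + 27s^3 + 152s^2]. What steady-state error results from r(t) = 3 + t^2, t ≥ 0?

0.304

Lowest-order denominator term is 152s^2, so the open loop has 2 poles at the origin → type 2 system. Taking each input component in turn:
  • 3: tracked with zero error.
  • t^2: e_ss = 2/K_a with K_a=125/19 → 0.304.
Total e_ss = 0.304.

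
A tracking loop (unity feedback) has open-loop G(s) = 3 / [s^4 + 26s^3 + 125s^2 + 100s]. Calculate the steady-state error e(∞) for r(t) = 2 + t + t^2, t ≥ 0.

The denominator has no term below 100s — 1 pole at s=0, type 1. Treating each term separately:
  • 2: tracked with zero error.
  • t: e_ss = 1/K_v with K_v=0.03 → 100/3.
  • t^2: a type-1 system cannot track it, e_ss → ∞.
The unbounded component dominates.

infinity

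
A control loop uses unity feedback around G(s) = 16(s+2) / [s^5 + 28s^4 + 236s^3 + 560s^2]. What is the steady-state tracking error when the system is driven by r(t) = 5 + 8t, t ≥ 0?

Factoring s^2 from the denominator leaves a polynomial with constant term 560, so the system is type 2. By superposition:
  • 5: tracked with zero error.
  • 8t: tracked with zero error.
Total e_ss = 0.

0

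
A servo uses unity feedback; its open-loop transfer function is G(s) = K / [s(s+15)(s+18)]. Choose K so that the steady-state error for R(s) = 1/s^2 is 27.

10

System type = 1 (one pole at s=0).
K_v = lim_{s→0} s·G(s) = K / (15·18) = (1/270)·K.
e_ss = 1/K_v = 27 ⇒ K_v = 1/27 ⇒ K = (1/27)/(1/270) = 10.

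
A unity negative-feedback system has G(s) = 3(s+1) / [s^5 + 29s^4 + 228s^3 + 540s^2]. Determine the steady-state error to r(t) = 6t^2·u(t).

Lowest-order denominator term is 540s^2, so the open loop has 2 poles at the origin → type 2 system.
K_a = lim_{s→0} s^2·G(s) = 3·1 / 540 = 1/180.
r(t) = 6t^2 gives R(s) = 12/s^3.
e_ss = 12/K_a = 12/(1/180) = 2160.

2160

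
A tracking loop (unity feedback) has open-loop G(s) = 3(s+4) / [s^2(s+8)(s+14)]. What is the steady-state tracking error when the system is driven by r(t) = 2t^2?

The open loop has two poles at the origin → type 2 system.
K_a = lim_{s→0} s^2·G(s) = 3·4 / (8·14) = 3/28.
r(t) = 2t^2 gives R(s) = 4/s^3.
e_ss = 4/K_a = 4/(3/28) = 112/3.

112/3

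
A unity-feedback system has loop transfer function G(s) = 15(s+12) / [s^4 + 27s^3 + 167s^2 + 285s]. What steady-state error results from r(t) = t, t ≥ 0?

Factoring s from the denominator leaves a polynomial with constant term 285, so the system is type 1.
K_v = lim_{s→0} s·G(s) = 15·12 / 285 = 12/19.
e_ss = 1/K_v = 1/(12/19) = 19/12.

19/12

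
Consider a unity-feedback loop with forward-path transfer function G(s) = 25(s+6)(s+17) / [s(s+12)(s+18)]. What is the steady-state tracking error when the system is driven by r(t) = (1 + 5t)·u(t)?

The open loop has one pole at the origin → type 1 system. Taking each input component in turn:
  • 1: tracked with zero error.
  • 5t: e_ss = 5/K_v with K_v=425/36 → 36/85.
Total e_ss = 36/85.

36/85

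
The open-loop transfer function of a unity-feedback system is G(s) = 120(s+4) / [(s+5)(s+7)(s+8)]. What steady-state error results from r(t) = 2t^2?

G(s) has no factors of s in the denominator, so the system is type 0.
K_a = lim_{s→0} s^2·G(s) = 0; the steady-state error to this parabolic input grows without bound.

infinity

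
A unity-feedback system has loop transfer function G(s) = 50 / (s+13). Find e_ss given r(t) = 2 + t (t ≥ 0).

infinity

G(s) has no factors of s in the denominator, so the system is type 0. By superposition:
  • 2: e_ss = 2/(1+K_p) with K_p=50/13 → 26/63.
  • t: a type-0 system cannot track it, e_ss → ∞.
The unbounded component dominates.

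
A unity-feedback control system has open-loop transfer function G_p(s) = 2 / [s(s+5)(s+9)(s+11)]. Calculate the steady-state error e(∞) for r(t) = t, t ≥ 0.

System type = 1 (one pole at s=0).
K_v = lim_{s→0} s·G_p(s) = 2 / (5·9·11) = 2/495.
e_ss = 1/K_v = 1/(2/495) = 247.5.

247.5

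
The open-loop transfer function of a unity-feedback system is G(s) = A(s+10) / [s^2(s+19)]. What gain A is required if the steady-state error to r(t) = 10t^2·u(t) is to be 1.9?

20

The open loop has two poles at the origin → type 2 system.
K_a = lim_{s→0} s^2·G(s) = A·10 / (19) = (10/19)·A.
e_ss = 20/K_a = 1.9 ⇒ K_a = 200/19 ⇒ A = (200/19)/(10/19) = 20.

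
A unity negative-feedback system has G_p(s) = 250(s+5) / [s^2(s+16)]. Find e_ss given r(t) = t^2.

0.0256

System type = 2 (two poles at s=0).
K_a = lim_{s→0} s^2·G_p(s) = 250·5 / (16) = 78.125.
r(t) = t^2 gives R(s) = 2/s^3.
e_ss = 2/K_a = 2/78.125 = 0.0256.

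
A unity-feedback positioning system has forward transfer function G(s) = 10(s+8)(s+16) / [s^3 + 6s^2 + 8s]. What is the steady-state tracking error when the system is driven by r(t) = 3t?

Lowest-order denominator term is 8s, so the open loop has 1 pole at the origin → type 1 system.
K_v = lim_{s→0} s·G(s) = 10·8·16 / 8 = 160.
e_ss = 3/K_v = 3/160.

3/160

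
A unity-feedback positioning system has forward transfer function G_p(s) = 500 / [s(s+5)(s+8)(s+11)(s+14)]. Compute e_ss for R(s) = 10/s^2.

The open loop has one pole at the origin → type 1 system.
K_v = lim_{s→0} s·G_p(s) = 500 / (5·8·11·14) = 25/308.
e_ss = 10/K_v = 10/(25/308) = 123.2.

123.2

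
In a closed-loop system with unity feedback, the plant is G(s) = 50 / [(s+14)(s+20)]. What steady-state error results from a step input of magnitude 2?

The open loop has no poles at the origin → type 0 system.
K_p = lim_{s→0} G(s) = 50 / (14·20) = 5/28.
e_ss = 2/(1 + K_p) = 2/(33/28) = 56/33.

56/33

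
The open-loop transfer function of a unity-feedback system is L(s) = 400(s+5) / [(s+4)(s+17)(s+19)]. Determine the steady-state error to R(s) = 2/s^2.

infinity

The open loop has no poles at the origin → type 0 system.
K_v = lim_{s→0} s·L(s) = 0; the steady-state error to this ramp input grows without bound.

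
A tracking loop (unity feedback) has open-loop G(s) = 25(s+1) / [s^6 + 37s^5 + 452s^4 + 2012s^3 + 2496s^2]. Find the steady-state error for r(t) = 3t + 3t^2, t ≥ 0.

The denominator has no term below 2496s^2 — 2 poles at s=0, type 2. Taking each input component in turn:
  • 3t: tracked with zero error.
  • 3t^2: e_ss = 6/K_a with K_a=25/2496 → 599.04.
Total e_ss = 599.04.

599.04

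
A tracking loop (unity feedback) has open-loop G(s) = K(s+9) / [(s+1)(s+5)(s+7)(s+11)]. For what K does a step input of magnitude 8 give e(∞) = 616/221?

80

G(s) has no factors of s in the denominator, so the system is type 0.
K_p = lim_{s→0} G(s) = K·9 / (1·5·7·11) = (9/385)·K.
e_ss = 8/(1 + K_p) = 616/221 ⇒ 1 + (9/385)·K = 221/77 ⇒ K = 80.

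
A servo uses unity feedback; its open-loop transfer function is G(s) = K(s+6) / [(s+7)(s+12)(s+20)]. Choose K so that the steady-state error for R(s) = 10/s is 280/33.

G(s) has no factors of s in the denominator, so the system is type 0.
K_p = lim_{s→0} G(s) = K·6 / (7·12·20) = (1/280)·K.
e_ss = 10/(1 + K_p) = 280/33 ⇒ 1 + (1/280)·K = 33/28 ⇒ K = 50.

50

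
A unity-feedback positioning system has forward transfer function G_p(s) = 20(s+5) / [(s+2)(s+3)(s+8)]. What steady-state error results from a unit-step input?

System type = 0 (no poles at s=0).
K_p = lim_{s→0} G_p(s) = 20·5 / (2·3·8) = 25/12.
e_ss = 1/(1 + K_p) = 1/(37/12) = 12/37.

12/37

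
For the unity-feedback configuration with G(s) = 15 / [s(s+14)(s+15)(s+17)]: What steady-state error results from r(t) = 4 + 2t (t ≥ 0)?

476

The open loop has one pole at the origin → type 1 system. By superposition:
  • 4: tracked with zero error.
  • 2t: e_ss = 2/K_v with K_v=1/238 → 476.
Total e_ss = 476.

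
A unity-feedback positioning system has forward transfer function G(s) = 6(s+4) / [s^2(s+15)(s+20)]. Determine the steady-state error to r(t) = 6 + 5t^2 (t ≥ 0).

System type = 2 (two poles at s=0). By superposition:
  • 6: tracked with zero error.
  • 5t^2: e_ss = 10/K_a with K_a=0.08 → 125.
Total e_ss = 125.

125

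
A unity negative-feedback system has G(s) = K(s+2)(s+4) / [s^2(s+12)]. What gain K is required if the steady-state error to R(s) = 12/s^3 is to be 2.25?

The open loop has two poles at the origin → type 2 system.
K_a = lim_{s→0} s^2·G(s) = K·2·4 / (12) = (2/3)·K.
e_ss = 12/K_a = 2.25 ⇒ K_a = 16/3 ⇒ K = (16/3)/(2/3) = 8.

8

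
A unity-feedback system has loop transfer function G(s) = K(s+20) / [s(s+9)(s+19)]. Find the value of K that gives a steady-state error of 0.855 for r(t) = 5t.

50

One free integrator in G(s): this is a type 1 system.
K_v = lim_{s→0} s·G(s) = K·20 / (9·19) = (20/171)·K.
e_ss = 5/K_v = 0.855 ⇒ K_v = 1000/171 ⇒ K = (1000/171)/(20/171) = 50.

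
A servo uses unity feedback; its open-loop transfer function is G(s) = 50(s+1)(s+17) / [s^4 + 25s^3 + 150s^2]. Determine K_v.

K_v = lim_{s→0} s·G(s); with 2 poles at the origin the limit diverges, so K_v = ∞.

infinity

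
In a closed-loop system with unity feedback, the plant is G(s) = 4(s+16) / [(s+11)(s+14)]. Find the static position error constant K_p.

No free integrators in G(s): this is a type 0 system.
K_p = lim_{s→0} G(s) = 4·16 / (11·14) = 32/77.

32/77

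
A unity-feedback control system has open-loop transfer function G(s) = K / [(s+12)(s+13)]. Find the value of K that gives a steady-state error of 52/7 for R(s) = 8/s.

G(s) has no factors of s in the denominator, so the system is type 0.
K_p = lim_{s→0} G(s) = K / (12·13) = (1/156)·K.
e_ss = 8/(1 + K_p) = 52/7 ⇒ 1 + (1/156)·K = 14/13 ⇒ K = 12.

12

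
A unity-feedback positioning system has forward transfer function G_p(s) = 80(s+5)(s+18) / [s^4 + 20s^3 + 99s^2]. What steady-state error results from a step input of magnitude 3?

The denominator has no term below 99s^2 — 2 poles at s=0, type 2.
K_p = ∞ for a type-2 system; e_ss to a step is zero.

0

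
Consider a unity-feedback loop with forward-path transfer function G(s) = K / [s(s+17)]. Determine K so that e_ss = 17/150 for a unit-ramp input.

System type = 1 (one pole at s=0).
K_v = lim_{s→0} s·G(s) = K / (17) = (1/17)·K.
e_ss = 1/K_v = 17/150 ⇒ K_v = 150/17 ⇒ K = (150/17)/(1/17) = 150.

150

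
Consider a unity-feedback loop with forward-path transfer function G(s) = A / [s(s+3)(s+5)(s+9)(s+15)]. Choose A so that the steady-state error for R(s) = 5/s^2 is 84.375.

G(s) has one factor of s in the denominator, so the system is type 1.
K_v = lim_{s→0} s·G(s) = A / (3·5·9·15) = (1/2025)·A.
e_ss = 5/K_v = 84.375 ⇒ K_v = 8/135 ⇒ A = (8/135)/(1/2025) = 120.

120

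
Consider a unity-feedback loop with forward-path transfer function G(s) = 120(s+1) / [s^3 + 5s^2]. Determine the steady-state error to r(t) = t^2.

1/12

Lowest-order denominator term is 5s^2, so the open loop has 2 poles at the origin → type 2 system.
K_a = lim_{s→0} s^2·G(s) = 120·1 / 5 = 24.
r(t) = t^2 gives R(s) = 2/s^3.
e_ss = 2/K_a = 2/24 = 1/12.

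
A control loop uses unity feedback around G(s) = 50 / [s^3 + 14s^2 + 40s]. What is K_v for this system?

1.25

Factoring s from the denominator leaves a polynomial with constant term 40, so the system is type 1.
K_v = lim_{s→0} s·G(s) = 50 / 40 = 1.25.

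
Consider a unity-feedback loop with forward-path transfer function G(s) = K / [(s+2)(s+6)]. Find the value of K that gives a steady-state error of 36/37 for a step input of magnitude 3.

No free integrators in G(s): this is a type 0 system.
K_p = lim_{s→0} G(s) = K / (2·6) = (1/12)·K.
e_ss = 3/(1 + K_p) = 36/37 ⇒ 1 + (1/12)·K = 37/12 ⇒ K = 25.

25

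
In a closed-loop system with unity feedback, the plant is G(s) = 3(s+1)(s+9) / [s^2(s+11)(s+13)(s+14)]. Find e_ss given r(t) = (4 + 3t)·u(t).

0

Two free integrators in G(s): this is a type 2 system. Taking each input component in turn:
  • 4: tracked with zero error.
  • 3t: tracked with zero error.
Total e_ss = 0.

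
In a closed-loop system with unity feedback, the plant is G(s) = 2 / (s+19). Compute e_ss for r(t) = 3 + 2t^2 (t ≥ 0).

The open loop has no poles at the origin → type 0 system. Taking each input component in turn:
  • 3: e_ss = 3/(1+K_p) with K_p=2/19 → 19/7.
  • 2t^2: a type-0 system cannot track it, e_ss → ∞.
The unbounded component dominates.

infinity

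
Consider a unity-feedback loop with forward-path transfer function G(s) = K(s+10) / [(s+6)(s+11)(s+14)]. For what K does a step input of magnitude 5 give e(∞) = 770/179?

The open loop has no poles at the origin → type 0 system.
K_p = lim_{s→0} G(s) = K·10 / (6·11·14) = (5/462)·K.
e_ss = 5/(1 + K_p) = 770/179 ⇒ 1 + (5/462)·K = 179/154 ⇒ K = 15.

15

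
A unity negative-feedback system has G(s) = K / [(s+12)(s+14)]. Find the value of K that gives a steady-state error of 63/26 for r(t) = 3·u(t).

The open loop has no poles at the origin → type 0 system.
K_p = lim_{s→0} G(s) = K / (12·14) = (1/168)·K.
e_ss = 3/(1 + K_p) = 63/26 ⇒ 1 + (1/168)·K = 26/21 ⇒ K = 40.

40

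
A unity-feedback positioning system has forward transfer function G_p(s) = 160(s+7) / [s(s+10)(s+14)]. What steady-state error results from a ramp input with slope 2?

The open loop has one pole at the origin → type 1 system.
K_v = lim_{s→0} s·G_p(s) = 160·7 / (10·14) = 8.
e_ss = 2/K_v = 2/8 = 0.25.

0.25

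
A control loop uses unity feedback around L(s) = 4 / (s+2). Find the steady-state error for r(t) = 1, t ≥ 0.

1/3

No free integrators in L(s): this is a type 0 system.
K_p = lim_{s→0} L(s) = 4 / (2) = 2.
e_ss = 1/(1 + K_p) = 1/3.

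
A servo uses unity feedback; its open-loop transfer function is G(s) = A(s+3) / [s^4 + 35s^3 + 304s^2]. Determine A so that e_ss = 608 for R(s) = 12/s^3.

2

Factoring s^2 from the denominator leaves a polynomial with constant term 304, so the system is type 2.
K_a = lim_{s→0} s^2·G(s) = A·3 / 304 = (3/304)·A.
e_ss = 12/K_a = 608 ⇒ K_a = 3/152 ⇒ A = (3/152)/(3/304) = 2.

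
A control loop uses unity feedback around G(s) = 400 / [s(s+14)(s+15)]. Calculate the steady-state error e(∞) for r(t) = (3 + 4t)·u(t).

2.1

G(s) has one factor of s in the denominator, so the system is type 1. Taking each input component in turn:
  • 3: tracked with zero error.
  • 4t: e_ss = 4/K_v with K_v=40/21 → 2.1.
Total e_ss = 2.1.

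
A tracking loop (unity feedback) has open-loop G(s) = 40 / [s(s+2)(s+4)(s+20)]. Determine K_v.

One free integrator in G(s): this is a type 1 system.
K_v = lim_{s→0} s·G(s) = 40 / (2·4·20) = 0.25.

0.25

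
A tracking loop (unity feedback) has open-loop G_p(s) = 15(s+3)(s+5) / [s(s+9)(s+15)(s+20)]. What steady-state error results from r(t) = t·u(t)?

G_p(s) has one factor of s in the denominator, so the system is type 1.
K_v = lim_{s→0} s·G_p(s) = 15·3·5 / (9·15·20) = 1/12.
e_ss = 1/K_v = 1/(1/12) = 12.

12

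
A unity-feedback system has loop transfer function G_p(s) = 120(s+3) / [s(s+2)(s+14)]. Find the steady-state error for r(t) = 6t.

7/15

One free integrator in G_p(s): this is a type 1 system.
K_v = lim_{s→0} s·G_p(s) = 120·3 / (2·14) = 90/7.
e_ss = 6/K_v = 6/(90/7) = 7/15.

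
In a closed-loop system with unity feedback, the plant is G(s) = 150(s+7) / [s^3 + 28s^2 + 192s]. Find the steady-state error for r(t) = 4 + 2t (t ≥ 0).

Lowest-order denominator term is 192s, so the open loop has 1 pole at the origin → type 1 system. Taking each input component in turn:
  • 4: tracked with zero error.
  • 2t: e_ss = 2/K_v with K_v=175/32 → 64/175.
Total e_ss = 64/175.

64/175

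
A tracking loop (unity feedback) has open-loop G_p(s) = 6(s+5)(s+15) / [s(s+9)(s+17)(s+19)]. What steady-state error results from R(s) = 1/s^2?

The open loop has one pole at the origin → type 1 system.
K_v = lim_{s→0} s·G_p(s) = 6·5·15 / (9·17·19) = 50/323.
e_ss = 1/K_v = 1/(50/323) = 6.46.

6.46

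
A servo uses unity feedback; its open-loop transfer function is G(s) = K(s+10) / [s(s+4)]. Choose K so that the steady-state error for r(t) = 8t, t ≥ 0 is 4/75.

60

One free integrator in G(s): this is a type 1 system.
K_v = lim_{s→0} s·G(s) = K·10 / (4) = 2.5·K.
e_ss = 8/K_v = 4/75 ⇒ K_v = 150 ⇒ K = 150/2.5 = 60.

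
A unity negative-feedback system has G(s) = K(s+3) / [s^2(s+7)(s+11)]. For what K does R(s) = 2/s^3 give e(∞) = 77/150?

System type = 2 (two poles at s=0).
K_a = lim_{s→0} s^2·G(s) = K·3 / (7·11) = (3/77)·K.
e_ss = 2/K_a = 77/150 ⇒ K_a = 300/77 ⇒ K = (300/77)/(3/77) = 100.

100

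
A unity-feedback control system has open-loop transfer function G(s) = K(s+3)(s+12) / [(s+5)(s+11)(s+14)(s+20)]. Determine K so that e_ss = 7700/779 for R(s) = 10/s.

5

No free integrators in G(s): this is a type 0 system.
K_p = lim_{s→0} G(s) = K·3·12 / (5·11·14·20) = (9/3850)·K.
e_ss = 10/(1 + K_p) = 7700/779 ⇒ 1 + (9/3850)·K = 779/770 ⇒ K = 5.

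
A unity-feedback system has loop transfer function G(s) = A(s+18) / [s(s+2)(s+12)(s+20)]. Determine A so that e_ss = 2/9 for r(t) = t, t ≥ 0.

120

One free integrator in G(s): this is a type 1 system.
K_v = lim_{s→0} s·G(s) = A·18 / (2·12·20) = 0.0375·A.
e_ss = 1/K_v = 2/9 ⇒ K_v = 4.5 ⇒ A = 4.5/0.0375 = 120.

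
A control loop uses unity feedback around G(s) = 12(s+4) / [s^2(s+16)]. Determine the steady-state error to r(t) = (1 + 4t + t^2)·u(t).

2/3

G(s) has two factors of s in the denominator, so the system is type 2. Treating each term separately:
  • 1: tracked with zero error.
  • 4t: tracked with zero error.
  • t^2: e_ss = 2/K_a with K_a=3 → 2/3.
Total e_ss = 2/3.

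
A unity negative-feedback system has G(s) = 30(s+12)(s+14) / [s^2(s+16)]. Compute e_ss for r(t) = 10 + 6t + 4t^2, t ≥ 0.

8/315

Two free integrators in G(s): this is a type 2 system. Treating each term separately:
  • 10: tracked with zero error.
  • 6t: tracked with zero error.
  • 4t^2: e_ss = 8/K_a with K_a=315 → 8/315.
Total e_ss = 8/315.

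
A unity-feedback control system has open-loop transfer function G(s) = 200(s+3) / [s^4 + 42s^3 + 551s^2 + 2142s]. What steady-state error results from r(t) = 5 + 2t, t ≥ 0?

Lowest-order denominator term is 2142s, so the open loop has 1 pole at the origin → type 1 system. By superposition:
  • 5: tracked with zero error.
  • 2t: e_ss = 2/K_v with K_v=100/357 → 7.14.
Total e_ss = 7.14.

7.14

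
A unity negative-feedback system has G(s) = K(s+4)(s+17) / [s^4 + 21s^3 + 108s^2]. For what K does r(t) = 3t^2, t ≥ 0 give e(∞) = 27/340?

120

Factoring s^2 from the denominator leaves a polynomial with constant term 108, so the system is type 2.
K_a = lim_{s→0} s^2·G(s) = K·4·17 / 108 = (17/27)·K.
e_ss = 6/K_a = 27/340 ⇒ K_a = 680/9 ⇒ K = (680/9)/(17/27) = 120.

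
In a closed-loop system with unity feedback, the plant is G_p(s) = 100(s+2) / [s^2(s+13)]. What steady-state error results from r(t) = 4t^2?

System type = 2 (two poles at s=0).
K_a = lim_{s→0} s^2·G_p(s) = 100·2 / (13) = 200/13.
r(t) = 4t^2 gives R(s) = 8/s^3.
e_ss = 8/K_a = 8/(200/13) = 0.52.

0.52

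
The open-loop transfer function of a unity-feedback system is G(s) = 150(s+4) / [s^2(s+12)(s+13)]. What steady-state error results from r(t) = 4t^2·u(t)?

2.08

G(s) has two factors of s in the denominator, so the system is type 2.
K_a = lim_{s→0} s^2·G(s) = 150·4 / (12·13) = 50/13.
r(t) = 4t^2 gives R(s) = 8/s^3.
e_ss = 8/K_a = 8/(50/13) = 2.08.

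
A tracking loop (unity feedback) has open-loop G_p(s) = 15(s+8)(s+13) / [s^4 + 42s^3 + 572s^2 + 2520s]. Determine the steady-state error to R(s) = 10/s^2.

Factoring s from the denominator leaves a polynomial with constant term 2520, so the system is type 1.
K_v = lim_{s→0} s·G_p(s) = 15·8·13 / 2520 = 13/21.
e_ss = 10/K_v = 10/(13/21) = 210/13.

210/13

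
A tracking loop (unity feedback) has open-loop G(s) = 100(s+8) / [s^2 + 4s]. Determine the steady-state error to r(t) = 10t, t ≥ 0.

The denominator has no term below 4s — 1 pole at s=0, type 1.
K_v = lim_{s→0} s·G(s) = 100·8 / 4 = 200.
e_ss = 10/K_v = 10/200 = 0.05.

0.05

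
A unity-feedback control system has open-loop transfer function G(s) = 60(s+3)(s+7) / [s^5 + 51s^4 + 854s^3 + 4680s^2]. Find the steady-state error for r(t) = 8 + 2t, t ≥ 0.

0

The denominator has no term below 4680s^2 — 2 poles at s=0, type 2. By superposition:
  • 8: tracked with zero error.
  • 2t: tracked with zero error.
Total e_ss = 0.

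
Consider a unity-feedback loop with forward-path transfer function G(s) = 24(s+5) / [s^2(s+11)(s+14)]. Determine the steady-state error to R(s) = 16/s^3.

The open loop has two poles at the origin → type 2 system.
K_a = lim_{s→0} s^2·G(s) = 24·5 / (11·14) = 60/77.
r(t) = 8t^2 gives R(s) = 16/s^3.
e_ss = 16/K_a = 16/(60/77) = 308/15.

308/15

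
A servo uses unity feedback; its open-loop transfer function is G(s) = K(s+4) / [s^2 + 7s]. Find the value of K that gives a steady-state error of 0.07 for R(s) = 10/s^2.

Factoring s from the denominator leaves a polynomial with constant term 7, so the system is type 1.
K_v = lim_{s→0} s·G(s) = K·4 / 7 = (4/7)·K.
e_ss = 10/K_v = 0.07 ⇒ K_v = 1000/7 ⇒ K = (1000/7)/(4/7) = 250.

250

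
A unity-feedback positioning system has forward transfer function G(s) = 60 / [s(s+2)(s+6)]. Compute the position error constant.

K_p = lim_{s→0} G(s); with 1 pole at the origin the limit diverges, so K_p = ∞.

infinity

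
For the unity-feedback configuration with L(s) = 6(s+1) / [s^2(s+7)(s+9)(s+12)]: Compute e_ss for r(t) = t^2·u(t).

252

Two free integrators in L(s): this is a type 2 system.
K_a = lim_{s→0} s^2·L(s) = 6·1 / (7·9·12) = 1/126.
r(t) = t^2 gives R(s) = 2/s^3.
e_ss = 2/K_a = 2/(1/126) = 252.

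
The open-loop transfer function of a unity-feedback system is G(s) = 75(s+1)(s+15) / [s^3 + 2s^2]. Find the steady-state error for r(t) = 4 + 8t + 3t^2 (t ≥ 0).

Lowest-order denominator term is 2s^2, so the open loop has 2 poles at the origin → type 2 system. By superposition:
  • 4: tracked with zero error.
  • 8t: tracked with zero error.
  • 3t^2: e_ss = 6/K_a with K_a=562.5 → 4/375.
Total e_ss = 4/375.

4/375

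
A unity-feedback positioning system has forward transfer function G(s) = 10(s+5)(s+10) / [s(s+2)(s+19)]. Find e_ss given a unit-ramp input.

System type = 1 (one pole at s=0).
K_v = lim_{s→0} s·G(s) = 10·5·10 / (2·19) = 250/19.
e_ss = 1/K_v = 1/(250/19) = 0.076.

0.076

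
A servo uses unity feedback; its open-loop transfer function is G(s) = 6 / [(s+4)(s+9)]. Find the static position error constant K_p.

No free integrators in G(s): this is a type 0 system.
K_p = lim_{s→0} G(s) = 6 / (4·9) = 1/6.

1/6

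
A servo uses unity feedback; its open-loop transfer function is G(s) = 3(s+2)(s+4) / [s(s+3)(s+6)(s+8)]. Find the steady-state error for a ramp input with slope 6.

G(s) has one factor of s in the denominator, so the system is type 1.
K_v = lim_{s→0} s·G(s) = 3·2·4 / (3·6·8) = 1/6.
e_ss = 6/K_v = 6/(1/6) = 36.

36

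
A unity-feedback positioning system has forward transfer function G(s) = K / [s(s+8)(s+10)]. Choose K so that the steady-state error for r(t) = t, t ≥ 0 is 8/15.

150

The open loop has one pole at the origin → type 1 system.
K_v = lim_{s→0} s·G(s) = K / (8·10) = 0.0125·K.
e_ss = 1/K_v = 8/15 ⇒ K_v = 1.875 ⇒ K = 1.875/0.0125 = 150.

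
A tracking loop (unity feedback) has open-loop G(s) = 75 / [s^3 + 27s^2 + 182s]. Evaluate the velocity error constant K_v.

75/182

Factoring s from the denominator leaves a polynomial with constant term 182, so the system is type 1.
K_v = lim_{s→0} s·G(s) = 75 / 182 = 75/182.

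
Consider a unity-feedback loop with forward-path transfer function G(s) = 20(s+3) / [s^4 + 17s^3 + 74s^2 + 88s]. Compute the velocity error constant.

15/22

Lowest-order denominator term is 88s, so the open loop has 1 pole at the origin → type 1 system.
K_v = lim_{s→0} s·G(s) = 20·3 / 88 = 15/22.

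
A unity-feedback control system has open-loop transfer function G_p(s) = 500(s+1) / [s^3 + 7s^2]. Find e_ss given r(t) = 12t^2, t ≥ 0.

0.336

Lowest-order denominator term is 7s^2, so the open loop has 2 poles at the origin → type 2 system.
K_a = lim_{s→0} s^2·G_p(s) = 500·1 / 7 = 500/7.
r(t) = 12t^2 gives R(s) = 24/s^3.
e_ss = 24/K_a = 24/(500/7) = 0.336.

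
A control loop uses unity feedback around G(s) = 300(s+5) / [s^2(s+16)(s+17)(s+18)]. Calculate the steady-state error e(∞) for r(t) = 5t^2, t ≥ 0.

G(s) has two factors of s in the denominator, so the system is type 2.
K_a = lim_{s→0} s^2·G(s) = 300·5 / (16·17·18) = 125/408.
r(t) = 5t^2 gives R(s) = 10/s^3.
e_ss = 10/K_a = 10/(125/408) = 32.64.

32.64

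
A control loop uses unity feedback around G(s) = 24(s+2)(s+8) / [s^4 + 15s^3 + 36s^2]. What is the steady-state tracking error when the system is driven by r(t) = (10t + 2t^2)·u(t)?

0.375

Factoring s^2 from the denominator leaves a polynomial with constant term 36, so the system is type 2. By superposition:
  • 10t: tracked with zero error.
  • 2t^2: e_ss = 4/K_a with K_a=32/3 → 0.375.
Total e_ss = 0.375.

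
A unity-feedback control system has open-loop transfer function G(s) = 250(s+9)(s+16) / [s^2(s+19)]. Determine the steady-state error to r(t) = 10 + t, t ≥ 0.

Two free integrators in G(s): this is a type 2 system. Treating each term separately:
  • 10: tracked with zero error.
  • t: tracked with zero error.
Total e_ss = 0.

0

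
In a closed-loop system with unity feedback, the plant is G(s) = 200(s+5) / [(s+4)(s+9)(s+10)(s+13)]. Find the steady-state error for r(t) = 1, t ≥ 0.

No free integrators in G(s): this is a type 0 system.
K_p = lim_{s→0} G(s) = 200·5 / (4·9·10·13) = 25/117.
e_ss = 1/(1 + K_p) = 1/(142/117) = 117/142.

117/142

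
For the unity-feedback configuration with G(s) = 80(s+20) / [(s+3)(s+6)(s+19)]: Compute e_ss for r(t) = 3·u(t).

513/971

The open loop has no poles at the origin → type 0 system.
K_p = lim_{s→0} G(s) = 80·20 / (3·6·19) = 800/171.
e_ss = 3/(1 + K_p) = 3/(971/171) = 513/971.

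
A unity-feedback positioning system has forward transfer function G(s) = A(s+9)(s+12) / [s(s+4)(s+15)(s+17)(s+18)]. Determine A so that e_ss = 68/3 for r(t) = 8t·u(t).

60

The open loop has one pole at the origin → type 1 system.
K_v = lim_{s→0} s·G(s) = A·9·12 / (4·15·17·18) = (1/170)·A.
e_ss = 8/K_v = 68/3 ⇒ K_v = 6/17 ⇒ A = (6/17)/(1/170) = 60.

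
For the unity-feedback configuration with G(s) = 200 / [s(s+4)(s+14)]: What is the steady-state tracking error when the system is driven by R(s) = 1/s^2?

0.28

System type = 1 (one pole at s=0).
K_v = lim_{s→0} s·G(s) = 200 / (4·14) = 25/7.
e_ss = 1/K_v = 1/(25/7) = 0.28.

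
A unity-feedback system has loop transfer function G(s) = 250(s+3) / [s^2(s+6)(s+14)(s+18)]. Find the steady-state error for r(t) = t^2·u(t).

4.032

System type = 2 (two poles at s=0).
K_a = lim_{s→0} s^2·G(s) = 250·3 / (6·14·18) = 125/252.
r(t) = t^2 gives R(s) = 2/s^3.
e_ss = 2/K_a = 2/(125/252) = 4.032.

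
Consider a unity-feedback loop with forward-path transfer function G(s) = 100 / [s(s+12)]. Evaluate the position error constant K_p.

infinity

K_p = lim_{s→0} G(s); with 1 pole at the origin the limit diverges, so K_p = ∞.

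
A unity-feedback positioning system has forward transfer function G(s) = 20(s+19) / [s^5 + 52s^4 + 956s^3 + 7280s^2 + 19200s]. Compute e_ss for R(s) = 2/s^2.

1920/19

The denominator has no term below 19200s — 1 pole at s=0, type 1.
K_v = lim_{s→0} s·G(s) = 20·19 / 19200 = 19/960.
e_ss = 2/K_v = 2/(19/960) = 1920/19.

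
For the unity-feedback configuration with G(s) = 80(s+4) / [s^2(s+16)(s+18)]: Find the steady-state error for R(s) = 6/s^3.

5.4

The open loop has two poles at the origin → type 2 system.
K_a = lim_{s→0} s^2·G(s) = 80·4 / (16·18) = 10/9.
r(t) = 3t^2 gives R(s) = 6/s^3.
e_ss = 6/K_a = 6/(10/9) = 5.4.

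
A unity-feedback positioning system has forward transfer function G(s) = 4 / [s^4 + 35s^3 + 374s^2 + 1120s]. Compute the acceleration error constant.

The denominator has no term below 1120s — 1 pole at s=0, type 1.
K_a = lim_{s→0} s^2·G(s) = 0 (the extra factor of s kills the finite limit).

0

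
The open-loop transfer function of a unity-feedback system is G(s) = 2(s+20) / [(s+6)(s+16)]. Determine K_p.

5/12

The open loop has no poles at the origin → type 0 system.
K_p = lim_{s→0} G(s) = 2·20 / (6·16) = 5/12.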